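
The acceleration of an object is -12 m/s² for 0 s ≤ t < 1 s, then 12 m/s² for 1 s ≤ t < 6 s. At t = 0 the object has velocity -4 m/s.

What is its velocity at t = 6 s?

44 m/s

Δv equals the area under the a-t graph; then v = v₀ + Δv.
0–1 s: -12 × 1 = -12 m/s
1–6 s: 12 × 5 = 60 m/s
Δv = 48 m/s, so v(6) = -4 + (48) = 44 m/s.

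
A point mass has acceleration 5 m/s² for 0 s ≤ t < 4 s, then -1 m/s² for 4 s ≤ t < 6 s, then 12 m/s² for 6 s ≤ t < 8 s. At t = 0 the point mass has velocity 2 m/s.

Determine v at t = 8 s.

Δv equals the area under the a-t graph; then v = v₀ + Δv.
0–4 s: 5 × 4 = 20 m/s
4–6 s: -1 × 2 = -2 m/s
6–8 s: 12 × 2 = 24 m/s
Δv = 42 m/s, so v(8) = 2 + (42) = 44 m/s.

44 m/s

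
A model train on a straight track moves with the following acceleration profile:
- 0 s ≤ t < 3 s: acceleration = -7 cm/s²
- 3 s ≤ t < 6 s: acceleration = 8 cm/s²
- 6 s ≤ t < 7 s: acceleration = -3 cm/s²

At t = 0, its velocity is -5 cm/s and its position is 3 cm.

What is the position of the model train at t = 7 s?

-89 cm

On each constant-a segment, Δv = aΔt and Δx = v₀Δt + ½aΔt²; chain segment to segment.
0–3 s: v starts -5 cm/s; Δx = -5·3 + ½·-7·3² = -46.5 cm; v ends -26 cm/s.
3–6 s: v starts -26 cm/s; Δx = -26·3 + ½·8·3² = -42 cm; v ends -2 cm/s.
6–7 s: v starts -2 cm/s; Δx = -2·1 + ½·-3·1² = -3.5 cm; v ends -5 cm/s.
x(7) = 3 + Σ Δx = -89 cm.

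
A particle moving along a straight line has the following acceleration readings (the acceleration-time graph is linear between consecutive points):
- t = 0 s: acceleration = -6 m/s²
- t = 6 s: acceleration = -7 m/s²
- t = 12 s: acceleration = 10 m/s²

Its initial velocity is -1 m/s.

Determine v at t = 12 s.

Δv equals the area under the a-t graph; then v = v₀ + Δv.
0–6 s: ½(-6 + -7)(6) = -39 m/s
6–12 s: ½(-7 + 10)(6) = 9 m/s
Δv = -30 m/s, so v(12) = -1 + (-30) = -31 m/s.

-31 m/s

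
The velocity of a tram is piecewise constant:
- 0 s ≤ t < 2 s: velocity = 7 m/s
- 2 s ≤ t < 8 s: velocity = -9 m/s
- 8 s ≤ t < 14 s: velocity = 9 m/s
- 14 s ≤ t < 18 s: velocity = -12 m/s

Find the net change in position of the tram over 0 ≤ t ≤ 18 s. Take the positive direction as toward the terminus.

-34 m

Displacement is the signed area under the v-t curve.
0–2 s: 7 × 2 = 14 m
2–8 s: -9 × 6 = -54 m
8–14 s: 9 × 6 = 54 m
14–18 s: -12 × 4 = -48 m
Net displacement = -34 m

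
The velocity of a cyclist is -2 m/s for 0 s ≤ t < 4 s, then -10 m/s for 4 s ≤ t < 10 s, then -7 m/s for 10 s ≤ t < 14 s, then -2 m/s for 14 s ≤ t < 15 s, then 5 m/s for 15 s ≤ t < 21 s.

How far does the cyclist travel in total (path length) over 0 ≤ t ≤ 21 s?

Distance (not displacement) is the total path length: add the absolute areas under v-t.
0–4 s: |-2| × 4 = 8 m
4–10 s: |-10| × 6 = 60 m
10–14 s: |-7| × 4 = 28 m
14–15 s: |-2| × 1 = 2 m
15–21 s: |5| × 6 = 30 m
Total distance = 128 m

128 m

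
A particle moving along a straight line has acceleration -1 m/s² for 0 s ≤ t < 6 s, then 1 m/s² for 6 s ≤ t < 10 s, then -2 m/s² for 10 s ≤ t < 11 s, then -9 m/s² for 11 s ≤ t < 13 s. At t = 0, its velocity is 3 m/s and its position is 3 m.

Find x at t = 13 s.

On each constant-a segment, Δv = aΔt and Δx = v₀Δt + ½aΔt²; chain segment to segment.
0–6 s: v starts 3 m/s; Δx = 3·6 + ½·-1·6² = 0 m; v ends -3 m/s.
6–10 s: v starts -3 m/s; Δx = -3·4 + ½·1·4² = -4 m; v ends 1 m/s.
10–11 s: v starts 1 m/s; Δx = 1·1 + ½·-2·1² = 0 m; v ends -1 m/s.
11–13 s: v starts -1 m/s; Δx = -1·2 + ½·-9·2² = -20 m; v ends -19 m/s.
x(13) = 3 + Σ Δx = -21 m.

-21 m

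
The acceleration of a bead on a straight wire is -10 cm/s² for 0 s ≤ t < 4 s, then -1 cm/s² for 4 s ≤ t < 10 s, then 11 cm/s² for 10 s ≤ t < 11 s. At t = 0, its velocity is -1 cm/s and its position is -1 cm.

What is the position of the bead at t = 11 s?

-390.5 cm

On each constant-a segment, Δv = aΔt and Δx = v₀Δt + ½aΔt²; chain segment to segment.
0–4 s: v starts -1 cm/s; Δx = -1·4 + ½·-10·4² = -84 cm; v ends -41 cm/s.
4–10 s: v starts -41 cm/s; Δx = -41·6 + ½·-1·6² = -264 cm; v ends -47 cm/s.
10–11 s: v starts -47 cm/s; Δx = -47·1 + ½·11·1² = -41.5 cm; v ends -36 cm/s.
x(11) = -1 + Σ Δx = -390.5 cm.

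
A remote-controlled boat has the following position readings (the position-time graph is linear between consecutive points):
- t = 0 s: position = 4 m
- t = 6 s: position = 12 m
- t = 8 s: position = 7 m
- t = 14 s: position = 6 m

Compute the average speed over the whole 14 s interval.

Average speed = (total path length)/(elapsed time); on a piecewise-linear x-t graph the path length is Σ|Δx|.
0–6 s: |Δx| = |12 − 4| = 8 m
6–8 s: |Δx| = |7 − 12| = 5 m
8–14 s: |Δx| = |6 − 7| = 1 m
Total path = 14 m; average speed = 14/14 = 1 m/s.

1 m/s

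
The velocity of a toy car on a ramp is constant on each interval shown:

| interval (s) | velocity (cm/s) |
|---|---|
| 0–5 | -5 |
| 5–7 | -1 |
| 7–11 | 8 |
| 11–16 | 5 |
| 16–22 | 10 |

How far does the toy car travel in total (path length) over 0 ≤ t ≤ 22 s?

144 cm

Total distance travelled is ∫|v| dt — sum the magnitudes of each area piece.
0–5 s: |-5| × 5 = 25 cm
5–7 s: |-1| × 2 = 2 cm
7–11 s: |8| × 4 = 32 cm
11–16 s: |5| × 5 = 25 cm
16–22 s: |10| × 6 = 60 cm
Total distance = 144 cm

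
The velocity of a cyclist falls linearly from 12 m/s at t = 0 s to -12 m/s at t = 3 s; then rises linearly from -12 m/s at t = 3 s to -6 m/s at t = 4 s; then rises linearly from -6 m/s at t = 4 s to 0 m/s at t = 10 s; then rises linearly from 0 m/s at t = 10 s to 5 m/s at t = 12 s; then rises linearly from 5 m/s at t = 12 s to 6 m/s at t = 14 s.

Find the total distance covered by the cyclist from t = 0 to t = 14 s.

Distance (not displacement) is the total path length: add the absolute areas under v-t.
0–3 s: v = 0 at t = 1.5 s; triangle areas 9 + 9 = 18 m
3–4 s: |½(-12 + -6)(1)| = 9 m
4–10 s: |½(-6 + 0)(6)| = 18 m
10–12 s: |½(0 + 5)(2)| = 5 m
12–14 s: |½(5 + 6)(2)| = 11 m
Total distance = 61 m

61 m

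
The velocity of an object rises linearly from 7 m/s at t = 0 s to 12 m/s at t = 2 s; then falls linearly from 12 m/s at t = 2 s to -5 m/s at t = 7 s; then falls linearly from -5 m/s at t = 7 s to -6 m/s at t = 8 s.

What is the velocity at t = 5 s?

1.8 m/s

On 2–7 s the graph is linear from 12 to -5 m/s: v(5) = 12 + (-5 − 12)·(5 − 2)/(7 − 2) = 1.8 m/s.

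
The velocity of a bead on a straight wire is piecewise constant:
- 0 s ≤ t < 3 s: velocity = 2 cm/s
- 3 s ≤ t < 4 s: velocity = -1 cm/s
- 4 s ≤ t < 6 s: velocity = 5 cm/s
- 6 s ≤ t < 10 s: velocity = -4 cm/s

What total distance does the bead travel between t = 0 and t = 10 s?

Total distance travelled is ∫|v| dt — sum the magnitudes of each area piece.
0–3 s: |2| × 3 = 6 cm
3–4 s: |-1| × 1 = 1 cm
4–6 s: |5| × 2 = 10 cm
6–10 s: |-4| × 4 = 16 cm
Total distance = 33 cm

33 cm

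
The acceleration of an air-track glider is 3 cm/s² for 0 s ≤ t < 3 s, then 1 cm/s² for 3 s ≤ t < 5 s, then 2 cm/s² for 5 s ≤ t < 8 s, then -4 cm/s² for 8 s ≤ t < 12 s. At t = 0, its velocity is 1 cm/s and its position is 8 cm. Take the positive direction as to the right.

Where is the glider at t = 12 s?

131.5 cm

On each constant-a segment, Δv = aΔt and Δx = v₀Δt + ½aΔt²; chain segment to segment.
0–3 s: v starts 1 cm/s; Δx = 1·3 + ½·3·3² = 16.5 cm; v ends 10 cm/s.
3–5 s: v starts 10 cm/s; Δx = 10·2 + ½·1·2² = 22 cm; v ends 12 cm/s.
5–8 s: v starts 12 cm/s; Δx = 12·3 + ½·2·3² = 45 cm; v ends 18 cm/s.
8–12 s: v starts 18 cm/s; Δx = 18·4 + ½·-4·4² = 40 cm; v ends 2 cm/s.
x(12) = 8 + Σ Δx = 131.5 cm.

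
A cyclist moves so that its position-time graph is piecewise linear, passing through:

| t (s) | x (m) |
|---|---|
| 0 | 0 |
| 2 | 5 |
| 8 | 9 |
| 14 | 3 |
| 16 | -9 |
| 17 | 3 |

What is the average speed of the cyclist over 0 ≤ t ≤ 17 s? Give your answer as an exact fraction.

Average speed = (total path length)/(elapsed time); on a piecewise-linear x-t graph the path length is Σ|Δx|.
0–2 s: |Δx| = |5 − 0| = 5 m
2–8 s: |Δx| = |9 − 5| = 4 m
8–14 s: |Δx| = |3 − 9| = 6 m
14–16 s: |Δx| = |-9 − 3| = 12 m
16–17 s: |Δx| = |3 − -9| = 12 m
Total path = 39 m; average speed = 39/17 = 39/17 m/s.

39/17 m/s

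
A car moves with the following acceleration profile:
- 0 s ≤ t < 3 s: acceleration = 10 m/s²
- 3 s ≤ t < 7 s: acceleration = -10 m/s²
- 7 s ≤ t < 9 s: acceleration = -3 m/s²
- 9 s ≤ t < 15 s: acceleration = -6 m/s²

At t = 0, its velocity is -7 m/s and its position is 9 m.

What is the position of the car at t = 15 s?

On each constant-a segment, Δv = aΔt and Δx = v₀Δt + ½aΔt²; chain segment to segment.
0–3 s: v starts -7 m/s; Δx = -7·3 + ½·10·3² = 24 m; v ends 23 m/s.
3–7 s: v starts 23 m/s; Δx = 23·4 + ½·-10·4² = 12 m; v ends -17 m/s.
7–9 s: v starts -17 m/s; Δx = -17·2 + ½·-3·2² = -40 m; v ends -23 m/s.
9–15 s: v starts -23 m/s; Δx = -23·6 + ½·-6·6² = -246 m; v ends -59 m/s.
x(15) = 9 + Σ Δx = -241 m.

-241 m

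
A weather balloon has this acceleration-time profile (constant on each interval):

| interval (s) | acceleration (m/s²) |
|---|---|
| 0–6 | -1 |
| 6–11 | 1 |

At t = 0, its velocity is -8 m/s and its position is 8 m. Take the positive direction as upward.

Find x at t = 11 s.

On each constant-a segment, Δv = aΔt and Δx = v₀Δt + ½aΔt²; chain segment to segment.
0–6 s: v starts -8 m/s; Δx = -8·6 + ½·-1·6² = -66 m; v ends -14 m/s.
6–11 s: v starts -14 m/s; Δx = -14·5 + ½·1·5² = -57.5 m; v ends -9 m/s.
x(11) = 8 + Σ Δx = -115.5 m.

-115.5 m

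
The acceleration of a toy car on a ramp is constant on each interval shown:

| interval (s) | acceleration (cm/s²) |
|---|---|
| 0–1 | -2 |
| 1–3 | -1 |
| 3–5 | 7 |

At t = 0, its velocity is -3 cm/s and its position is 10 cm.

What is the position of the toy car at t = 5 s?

-6 cm

On each constant-a segment, Δv = aΔt and Δx = v₀Δt + ½aΔt²; chain segment to segment.
0–1 s: v starts -3 cm/s; Δx = -3·1 + ½·-2·1² = -4 cm; v ends -5 cm/s.
1–3 s: v starts -5 cm/s; Δx = -5·2 + ½·-1·2² = -12 cm; v ends -7 cm/s.
3–5 s: v starts -7 cm/s; Δx = -7·2 + ½·7·2² = 0 cm; v ends 7 cm/s.
x(5) = 10 + Σ Δx = -6 cm.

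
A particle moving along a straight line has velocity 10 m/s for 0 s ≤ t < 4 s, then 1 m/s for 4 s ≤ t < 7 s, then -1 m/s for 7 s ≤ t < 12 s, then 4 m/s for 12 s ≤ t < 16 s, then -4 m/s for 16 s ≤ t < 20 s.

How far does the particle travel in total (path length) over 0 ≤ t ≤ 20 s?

80 m

Distance (not displacement) is the total path length: add the absolute areas under v-t.
0–4 s: |10| × 4 = 40 m
4–7 s: |1| × 3 = 3 m
7–12 s: |-1| × 5 = 5 m
12–16 s: |4| × 4 = 16 m
16–20 s: |-4| × 4 = 16 m
Total distance = 80 m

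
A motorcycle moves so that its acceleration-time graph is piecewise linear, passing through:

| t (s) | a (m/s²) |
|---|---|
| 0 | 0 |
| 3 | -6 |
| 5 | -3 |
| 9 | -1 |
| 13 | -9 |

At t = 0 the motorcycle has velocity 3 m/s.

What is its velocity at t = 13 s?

Δv equals the area under the a-t graph; then v = v₀ + Δv.
0–3 s: ½(0 + -6)(3) = -9 m/s
3–5 s: ½(-6 + -3)(2) = -9 m/s
5–9 s: ½(-3 + -1)(4) = -8 m/s
9–13 s: ½(-1 + -9)(4) = -20 m/s
Δv = -46 m/s, so v(13) = 3 + (-46) = -43 m/s.

-43 m/s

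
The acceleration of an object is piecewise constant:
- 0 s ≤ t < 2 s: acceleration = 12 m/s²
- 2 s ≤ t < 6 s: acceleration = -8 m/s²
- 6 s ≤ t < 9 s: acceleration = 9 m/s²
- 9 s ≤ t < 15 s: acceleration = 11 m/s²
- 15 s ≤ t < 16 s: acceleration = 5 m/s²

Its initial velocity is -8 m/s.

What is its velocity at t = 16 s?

82 m/s

Δv equals the area under the a-t graph; then v = v₀ + Δv.
0–2 s: 12 × 2 = 24 m/s
2–6 s: -8 × 4 = -32 m/s
6–9 s: 9 × 3 = 27 m/s
9–15 s: 11 × 6 = 66 m/s
15–16 s: 5 × 1 = 5 m/s
Δv = 90 m/s, so v(16) = -8 + (90) = 82 m/s.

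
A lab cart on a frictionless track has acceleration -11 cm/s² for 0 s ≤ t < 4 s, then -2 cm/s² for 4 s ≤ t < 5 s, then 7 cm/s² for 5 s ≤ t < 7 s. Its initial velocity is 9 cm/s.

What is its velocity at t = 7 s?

-23 cm/s

Δv equals the area under the a-t graph; then v = v₀ + Δv.
0–4 s: -11 × 4 = -44 cm/s
4–5 s: -2 × 1 = -2 cm/s
5–7 s: 7 × 2 = 14 cm/s
Δv = -32 cm/s, so v(7) = 9 + (-32) = -23 cm/s.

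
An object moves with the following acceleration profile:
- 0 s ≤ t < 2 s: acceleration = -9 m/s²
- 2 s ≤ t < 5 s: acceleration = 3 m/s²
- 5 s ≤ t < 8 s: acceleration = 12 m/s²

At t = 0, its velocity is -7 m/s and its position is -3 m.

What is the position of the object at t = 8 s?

-90.5 m

On each constant-a segment, Δv = aΔt and Δx = v₀Δt + ½aΔt²; chain segment to segment.
0–2 s: v starts -7 m/s; Δx = -7·2 + ½·-9·2² = -32 m; v ends -25 m/s.
2–5 s: v starts -25 m/s; Δx = -25·3 + ½·3·3² = -61.5 m; v ends -16 m/s.
5–8 s: v starts -16 m/s; Δx = -16·3 + ½·12·3² = 6 m; v ends 20 m/s.
x(8) = -3 + Σ Δx = -90.5 m.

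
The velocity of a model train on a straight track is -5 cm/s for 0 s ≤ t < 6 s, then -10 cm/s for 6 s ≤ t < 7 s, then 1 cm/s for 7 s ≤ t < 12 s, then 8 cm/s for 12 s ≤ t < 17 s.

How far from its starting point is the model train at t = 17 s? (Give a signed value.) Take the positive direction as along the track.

Net displacement equals the area under the velocity-time graph (areas below the axis count negative).
0–6 s: -5 × 6 = -30 cm
6–7 s: -10 × 1 = -10 cm
7–12 s: 1 × 5 = 5 cm
12–17 s: 8 × 5 = 40 cm
Net displacement = 5 cm

5 cm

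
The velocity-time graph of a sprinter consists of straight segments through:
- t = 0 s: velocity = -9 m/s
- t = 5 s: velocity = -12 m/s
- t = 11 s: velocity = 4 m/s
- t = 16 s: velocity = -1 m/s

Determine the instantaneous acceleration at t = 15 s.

-1 m/s²

Acceleration is the slope of the v-t graph on 11–16 s: (-1 − 4)/(16 − 11) = -1 m/s².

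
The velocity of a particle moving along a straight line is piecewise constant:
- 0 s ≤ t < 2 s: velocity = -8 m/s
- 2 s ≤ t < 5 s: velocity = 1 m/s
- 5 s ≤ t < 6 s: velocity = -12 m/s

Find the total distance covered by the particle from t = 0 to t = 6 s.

Total distance travelled is ∫|v| dt — sum the magnitudes of each area piece.
0–2 s: |-8| × 2 = 16 m
2–5 s: |1| × 3 = 3 m
5–6 s: |-12| × 1 = 12 m
Total distance = 31 m

31 m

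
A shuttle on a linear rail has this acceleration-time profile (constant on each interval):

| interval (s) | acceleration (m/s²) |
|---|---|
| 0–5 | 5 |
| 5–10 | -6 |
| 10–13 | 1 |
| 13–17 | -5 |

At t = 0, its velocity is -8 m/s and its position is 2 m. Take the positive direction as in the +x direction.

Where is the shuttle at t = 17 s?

On each constant-a segment, Δv = aΔt and Δx = v₀Δt + ½aΔt²; chain segment to segment.
0–5 s: v starts -8 m/s; Δx = -8·5 + ½·5·5² = 22.5 m; v ends 17 m/s.
5–10 s: v starts 17 m/s; Δx = 17·5 + ½·-6·5² = 10 m; v ends -13 m/s.
10–13 s: v starts -13 m/s; Δx = -13·3 + ½·1·3² = -34.5 m; v ends -10 m/s.
13–17 s: v starts -10 m/s; Δx = -10·4 + ½·-5·4² = -80 m; v ends -30 m/s.
x(17) = 2 + Σ Δx = -80 m.

-80 m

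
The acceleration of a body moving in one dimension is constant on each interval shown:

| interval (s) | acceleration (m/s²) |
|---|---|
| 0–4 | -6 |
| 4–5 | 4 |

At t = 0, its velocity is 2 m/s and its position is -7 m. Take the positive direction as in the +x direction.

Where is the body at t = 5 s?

On each constant-a segment, Δv = aΔt and Δx = v₀Δt + ½aΔt²; chain segment to segment.
0–4 s: v starts 2 m/s; Δx = 2·4 + ½·-6·4² = -40 m; v ends -22 m/s.
4–5 s: v starts -22 m/s; Δx = -22·1 + ½·4·1² = -20 m; v ends -18 m/s.
x(5) = -7 + Σ Δx = -67 m.

-67 m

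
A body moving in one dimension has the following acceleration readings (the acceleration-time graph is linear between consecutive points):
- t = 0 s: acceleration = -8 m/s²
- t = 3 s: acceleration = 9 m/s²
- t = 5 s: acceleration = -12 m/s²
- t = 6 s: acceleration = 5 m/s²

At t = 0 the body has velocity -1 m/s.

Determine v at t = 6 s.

-6 m/s

Δv equals the area under the a-t graph; then v = v₀ + Δv.
0–3 s: ½(-8 + 9)(3) = 1.5 m/s
3–5 s: ½(9 + -12)(2) = -3 m/s
5–6 s: ½(-12 + 5)(1) = -3.5 m/s
Δv = -5 m/s, so v(6) = -1 + (-5) = -6 m/s.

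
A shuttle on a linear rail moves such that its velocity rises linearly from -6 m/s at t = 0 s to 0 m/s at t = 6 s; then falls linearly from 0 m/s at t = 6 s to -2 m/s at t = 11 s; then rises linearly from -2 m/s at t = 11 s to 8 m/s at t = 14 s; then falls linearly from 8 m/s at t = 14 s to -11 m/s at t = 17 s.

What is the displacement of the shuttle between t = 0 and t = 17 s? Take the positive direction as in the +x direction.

Displacement is the signed area under the v-t curve.
0–6 s: ½(-6 + 0)(6) = -18 m
6–11 s: ½(0 + -2)(5) = -5 m
11–14 s: ½(-2 + 8)(3) = 9 m
14–17 s: ½(8 + -11)(3) = -4.5 m
Net displacement = -18.5 m

-18.5 m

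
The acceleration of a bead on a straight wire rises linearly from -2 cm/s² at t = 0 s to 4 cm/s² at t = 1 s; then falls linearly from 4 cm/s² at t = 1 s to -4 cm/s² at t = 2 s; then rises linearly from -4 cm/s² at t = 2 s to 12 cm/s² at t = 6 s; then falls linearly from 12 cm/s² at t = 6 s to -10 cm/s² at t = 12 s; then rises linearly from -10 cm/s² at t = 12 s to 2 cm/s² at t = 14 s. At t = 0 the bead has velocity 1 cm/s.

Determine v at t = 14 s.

Δv equals the area under the a-t graph; then v = v₀ + Δv.
0–1 s: ½(-2 + 4)(1) = 1 cm/s
1–2 s: ½(4 + -4)(1) = 0 cm/s
2–6 s: ½(-4 + 12)(4) = 16 cm/s
6–12 s: ½(12 + -10)(6) = 6 cm/s
12–14 s: ½(-10 + 2)(2) = -8 cm/s
Δv = 15 cm/s, so v(14) = 1 + (15) = 16 cm/s.

16 cm/s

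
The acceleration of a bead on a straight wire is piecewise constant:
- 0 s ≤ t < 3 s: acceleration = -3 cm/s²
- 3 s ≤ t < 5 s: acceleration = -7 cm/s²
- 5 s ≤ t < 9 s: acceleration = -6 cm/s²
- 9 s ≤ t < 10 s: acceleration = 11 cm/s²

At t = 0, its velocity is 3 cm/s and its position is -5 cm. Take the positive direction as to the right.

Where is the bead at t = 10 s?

On each constant-a segment, Δv = aΔt and Δx = v₀Δt + ½aΔt²; chain segment to segment.
0–3 s: v starts 3 cm/s; Δx = 3·3 + ½·-3·3² = -4.5 cm; v ends -6 cm/s.
3–5 s: v starts -6 cm/s; Δx = -6·2 + ½·-7·2² = -26 cm; v ends -20 cm/s.
5–9 s: v starts -20 cm/s; Δx = -20·4 + ½·-6·4² = -128 cm; v ends -44 cm/s.
9–10 s: v starts -44 cm/s; Δx = -44·1 + ½·11·1² = -38.5 cm; v ends -33 cm/s.
x(10) = -5 + Σ Δx = -202 cm.

-202 cm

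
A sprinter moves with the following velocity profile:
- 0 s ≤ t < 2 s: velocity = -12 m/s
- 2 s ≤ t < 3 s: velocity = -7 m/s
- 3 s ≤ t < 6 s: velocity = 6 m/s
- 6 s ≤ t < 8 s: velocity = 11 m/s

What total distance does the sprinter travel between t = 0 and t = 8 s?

71 m

Total distance travelled is ∫|v| dt — sum the magnitudes of each area piece.
0–2 s: |-12| × 2 = 24 m
2–3 s: |-7| × 1 = 7 m
3–6 s: |6| × 3 = 18 m
6–8 s: |11| × 2 = 22 m
Total distance = 71 m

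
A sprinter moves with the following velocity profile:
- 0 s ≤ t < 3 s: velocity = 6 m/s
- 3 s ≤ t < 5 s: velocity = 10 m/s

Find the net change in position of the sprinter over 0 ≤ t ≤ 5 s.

Displacement is the signed area under the v-t curve.
0–3 s: 6 × 3 = 18 m
3–5 s: 10 × 2 = 20 m
Net displacement = 38 m

38 m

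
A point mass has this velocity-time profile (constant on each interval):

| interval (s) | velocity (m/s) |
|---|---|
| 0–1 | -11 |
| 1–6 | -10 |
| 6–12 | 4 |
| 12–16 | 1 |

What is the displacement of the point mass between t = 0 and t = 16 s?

Displacement is the signed area under the v-t curve.
0–1 s: -11 × 1 = -11 m
1–6 s: -10 × 5 = -50 m
6–12 s: 4 × 6 = 24 m
12–16 s: 1 × 4 = 4 m
Net displacement = -33 m

-33 m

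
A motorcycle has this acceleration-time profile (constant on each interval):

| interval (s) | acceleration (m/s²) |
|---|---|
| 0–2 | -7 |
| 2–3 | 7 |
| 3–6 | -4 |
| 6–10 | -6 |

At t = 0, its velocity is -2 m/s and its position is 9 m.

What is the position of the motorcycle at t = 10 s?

-198.5 m

On each constant-a segment, Δv = aΔt and Δx = v₀Δt + ½aΔt²; chain segment to segment.
0–2 s: v starts -2 m/s; Δx = -2·2 + ½·-7·2² = -18 m; v ends -16 m/s.
2–3 s: v starts -16 m/s; Δx = -16·1 + ½·7·1² = -12.5 m; v ends -9 m/s.
3–6 s: v starts -9 m/s; Δx = -9·3 + ½·-4·3² = -45 m; v ends -21 m/s.
6–10 s: v starts -21 m/s; Δx = -21·4 + ½·-6·4² = -132 m; v ends -45 m/s.
x(10) = 9 + Σ Δx = -198.5 m.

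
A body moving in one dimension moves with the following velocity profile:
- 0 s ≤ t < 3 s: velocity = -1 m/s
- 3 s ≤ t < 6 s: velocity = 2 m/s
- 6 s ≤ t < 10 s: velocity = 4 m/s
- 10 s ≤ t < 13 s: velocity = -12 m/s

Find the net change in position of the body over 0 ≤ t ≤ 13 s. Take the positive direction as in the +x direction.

-17 m

Displacement is the signed area under the v-t curve.
0–3 s: -1 × 3 = -3 m
3–6 s: 2 × 3 = 6 m
6–10 s: 4 × 4 = 16 m
10–13 s: -12 × 3 = -36 m
Net displacement = -17 m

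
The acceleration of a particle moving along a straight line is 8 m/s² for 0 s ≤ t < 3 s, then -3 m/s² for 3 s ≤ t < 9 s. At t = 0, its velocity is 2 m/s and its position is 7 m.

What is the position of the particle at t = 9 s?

On each constant-a segment, Δv = aΔt and Δx = v₀Δt + ½aΔt²; chain segment to segment.
0–3 s: v starts 2 m/s; Δx = 2·3 + ½·8·3² = 42 m; v ends 26 m/s.
3–9 s: v starts 26 m/s; Δx = 26·6 + ½·-3·6² = 102 m; v ends 8 m/s.
x(9) = 7 + Σ Δx = 151 m.

151 m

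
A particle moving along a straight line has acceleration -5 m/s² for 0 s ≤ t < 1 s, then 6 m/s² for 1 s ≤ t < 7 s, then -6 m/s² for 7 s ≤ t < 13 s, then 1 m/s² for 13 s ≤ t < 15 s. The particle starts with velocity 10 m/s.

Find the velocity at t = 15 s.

Δv equals the area under the a-t graph; then v = v₀ + Δv.
0–1 s: -5 × 1 = -5 m/s
1–7 s: 6 × 6 = 36 m/s
7–13 s: -6 × 6 = -36 m/s
13–15 s: 1 × 2 = 2 m/s
Δv = -3 m/s, so v(15) = 10 + (-3) = 7 m/s.

7 m/s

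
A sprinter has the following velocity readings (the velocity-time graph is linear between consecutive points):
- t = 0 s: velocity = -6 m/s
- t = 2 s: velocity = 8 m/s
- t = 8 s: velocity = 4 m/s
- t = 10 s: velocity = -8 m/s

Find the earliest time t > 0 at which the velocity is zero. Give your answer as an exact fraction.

t = 6/7 s

v changes sign on 0–2 s (from -6 to 8); the graph is linear there, so v = 0 at t = 0 + (6)·(2 − 0)/(8 − -6) = 6/7 s.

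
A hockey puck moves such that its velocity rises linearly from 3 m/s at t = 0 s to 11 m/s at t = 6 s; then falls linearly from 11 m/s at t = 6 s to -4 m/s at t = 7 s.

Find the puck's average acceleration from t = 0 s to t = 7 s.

-1 m/s²

Average acceleration = Δv/Δt = (-4 − 3)/(7 − 0) = -1 m/s².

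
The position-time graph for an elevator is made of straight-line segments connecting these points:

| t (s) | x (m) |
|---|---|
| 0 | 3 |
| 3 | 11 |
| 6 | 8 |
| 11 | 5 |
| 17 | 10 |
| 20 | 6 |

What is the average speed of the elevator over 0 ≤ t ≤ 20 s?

1.15 m/s

Average speed = (total path length)/(elapsed time); on a piecewise-linear x-t graph the path length is Σ|Δx|.
0–3 s: |Δx| = |11 − 3| = 8 m
3–6 s: |Δx| = |8 − 11| = 3 m
6–11 s: |Δx| = |5 − 8| = 3 m
11–17 s: |Δx| = |10 − 5| = 5 m
17–20 s: |Δx| = |6 − 10| = 4 m
Total path = 23 m; average speed = 23/20 = 1.15 m/s.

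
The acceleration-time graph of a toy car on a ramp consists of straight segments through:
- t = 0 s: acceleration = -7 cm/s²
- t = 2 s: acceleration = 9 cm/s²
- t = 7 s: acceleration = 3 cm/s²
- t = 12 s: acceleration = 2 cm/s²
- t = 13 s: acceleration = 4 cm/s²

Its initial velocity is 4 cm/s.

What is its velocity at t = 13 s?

Δv equals the area under the a-t graph; then v = v₀ + Δv.
0–2 s: ½(-7 + 9)(2) = 2 cm/s
2–7 s: ½(9 + 3)(5) = 30 cm/s
7–12 s: ½(3 + 2)(5) = 12.5 cm/s
12–13 s: ½(2 + 4)(1) = 3 cm/s
Δv = 47.5 cm/s, so v(13) = 4 + (47.5) = 51.5 cm/s.

51.5 cm/s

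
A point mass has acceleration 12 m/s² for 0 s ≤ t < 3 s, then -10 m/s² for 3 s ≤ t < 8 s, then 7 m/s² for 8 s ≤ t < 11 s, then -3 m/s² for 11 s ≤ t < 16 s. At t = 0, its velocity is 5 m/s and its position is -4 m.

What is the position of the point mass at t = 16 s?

172 m

On each constant-a segment, Δv = aΔt and Δx = v₀Δt + ½aΔt²; chain segment to segment.
0–3 s: v starts 5 m/s; Δx = 5·3 + ½·12·3² = 69 m; v ends 41 m/s.
3–8 s: v starts 41 m/s; Δx = 41·5 + ½·-10·5² = 80 m; v ends -9 m/s.
8–11 s: v starts -9 m/s; Δx = -9·3 + ½·7·3² = 4.5 m; v ends 12 m/s.
11–16 s: v starts 12 m/s; Δx = 12·5 + ½·-3·5² = 22.5 m; v ends -3 m/s.
x(16) = -4 + Σ Δx = 172 m.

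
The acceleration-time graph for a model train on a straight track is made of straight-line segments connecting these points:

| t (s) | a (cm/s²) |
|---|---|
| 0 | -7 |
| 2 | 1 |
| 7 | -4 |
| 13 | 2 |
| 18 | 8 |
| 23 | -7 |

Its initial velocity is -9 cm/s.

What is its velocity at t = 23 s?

-1 cm/s

Δv equals the area under the a-t graph; then v = v₀ + Δv.
0–2 s: ½(-7 + 1)(2) = -6 cm/s
2–7 s: ½(1 + -4)(5) = -7.5 cm/s
7–13 s: ½(-4 + 2)(6) = -6 cm/s
13–18 s: ½(2 + 8)(5) = 25 cm/s
18–23 s: ½(8 + -7)(5) = 2.5 cm/s
Δv = 8 cm/s, so v(23) = -9 + (8) = -1 cm/s.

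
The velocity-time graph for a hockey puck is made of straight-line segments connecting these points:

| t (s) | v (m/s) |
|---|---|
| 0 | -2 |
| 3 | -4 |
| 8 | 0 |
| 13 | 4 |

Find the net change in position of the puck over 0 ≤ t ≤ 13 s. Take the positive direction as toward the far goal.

-9 m

Net displacement equals the area under the velocity-time graph (areas below the axis count negative).
0–3 s: ½(-2 + -4)(3) = -9 m
3–8 s: ½(-4 + 0)(5) = -10 m
8–13 s: ½(0 + 4)(5) = 10 m
Net displacement = -9 m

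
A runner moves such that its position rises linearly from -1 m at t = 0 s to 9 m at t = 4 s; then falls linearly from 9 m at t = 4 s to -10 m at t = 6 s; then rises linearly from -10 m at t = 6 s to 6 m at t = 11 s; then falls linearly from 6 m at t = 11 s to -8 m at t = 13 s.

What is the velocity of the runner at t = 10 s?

3.2 m/s

Velocity is the slope of the x-t graph on 6–11 s: (6 − -10)/(11 − 6) = 3.2 m/s.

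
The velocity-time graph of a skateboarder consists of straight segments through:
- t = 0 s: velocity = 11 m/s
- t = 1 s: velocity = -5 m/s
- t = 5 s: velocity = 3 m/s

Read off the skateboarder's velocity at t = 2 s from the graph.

-3 m/s

On 1–5 s the graph is linear from -5 to 3 m/s: v(2) = -5 + (3 − -5)·(2 − 1)/(5 − 1) = -3 m/s.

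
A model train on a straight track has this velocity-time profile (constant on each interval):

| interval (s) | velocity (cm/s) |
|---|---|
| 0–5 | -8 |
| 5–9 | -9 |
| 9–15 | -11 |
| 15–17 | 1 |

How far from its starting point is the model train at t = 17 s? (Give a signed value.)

-140 cm

Net displacement equals the area under the velocity-time graph (areas below the axis count negative).
0–5 s: -8 × 5 = -40 cm
5–9 s: -9 × 4 = -36 cm
9–15 s: -11 × 6 = -66 cm
15–17 s: 1 × 2 = 2 cm
Net displacement = -140 cm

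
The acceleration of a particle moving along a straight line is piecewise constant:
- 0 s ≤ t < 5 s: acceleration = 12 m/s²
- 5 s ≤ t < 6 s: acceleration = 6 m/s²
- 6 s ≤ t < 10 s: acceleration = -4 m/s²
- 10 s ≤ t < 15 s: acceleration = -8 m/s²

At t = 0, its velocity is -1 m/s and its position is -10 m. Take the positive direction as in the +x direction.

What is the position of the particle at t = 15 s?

570 m

On each constant-a segment, Δv = aΔt and Δx = v₀Δt + ½aΔt²; chain segment to segment.
0–5 s: v starts -1 m/s; Δx = -1·5 + ½·12·5² = 145 m; v ends 59 m/s.
5–6 s: v starts 59 m/s; Δx = 59·1 + ½·6·1² = 62 m; v ends 65 m/s.
6–10 s: v starts 65 m/s; Δx = 65·4 + ½·-4·4² = 228 m; v ends 49 m/s.
10–15 s: v starts 49 m/s; Δx = 49·5 + ½·-8·5² = 145 m; v ends 9 m/s.
x(15) = -10 + Σ Δx = 570 m.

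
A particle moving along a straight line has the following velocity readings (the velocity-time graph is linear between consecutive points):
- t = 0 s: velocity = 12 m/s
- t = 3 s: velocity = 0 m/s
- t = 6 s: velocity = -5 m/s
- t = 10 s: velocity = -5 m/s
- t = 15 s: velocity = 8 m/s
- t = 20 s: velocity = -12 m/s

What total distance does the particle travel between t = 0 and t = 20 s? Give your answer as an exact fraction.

1152/13 m

Total distance travelled is ∫|v| dt — sum the magnitudes of each area piece.
0–3 s: |½(12 + 0)(3)| = 18 m
3–6 s: |½(0 + -5)(3)| = 7.5 m
6–10 s: |-5| × 4 = 20 m
10–15 s: v = 0 at t = 155/13 s; triangle areas 125/26 + 160/13 = 445/26 m
15–20 s: v = 0 at t = 17 s; triangle areas 8 + 18 = 26 m
Total distance = 1152/13 m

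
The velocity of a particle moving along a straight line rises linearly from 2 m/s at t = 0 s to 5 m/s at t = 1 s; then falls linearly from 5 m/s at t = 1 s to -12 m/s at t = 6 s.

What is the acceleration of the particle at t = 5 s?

Acceleration is the slope of the v-t graph on 1–6 s: (-12 − 5)/(6 − 1) = -3.4 m/s².

-3.4 m/s²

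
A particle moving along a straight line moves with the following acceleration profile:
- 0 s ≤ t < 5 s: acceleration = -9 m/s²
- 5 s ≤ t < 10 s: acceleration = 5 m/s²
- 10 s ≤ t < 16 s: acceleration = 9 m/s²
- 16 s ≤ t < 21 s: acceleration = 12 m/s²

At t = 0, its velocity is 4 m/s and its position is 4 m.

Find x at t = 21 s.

175 m

On each constant-a segment, Δv = aΔt and Δx = v₀Δt + ½aΔt²; chain segment to segment.
0–5 s: v starts 4 m/s; Δx = 4·5 + ½·-9·5² = -92.5 m; v ends -41 m/s.
5–10 s: v starts -41 m/s; Δx = -41·5 + ½·5·5² = -142.5 m; v ends -16 m/s.
10–16 s: v starts -16 m/s; Δx = -16·6 + ½·9·6² = 66 m; v ends 38 m/s.
16–21 s: v starts 38 m/s; Δx = 38·5 + ½·12·5² = 340 m; v ends 98 m/s.
x(21) = 4 + Σ Δx = 175 m.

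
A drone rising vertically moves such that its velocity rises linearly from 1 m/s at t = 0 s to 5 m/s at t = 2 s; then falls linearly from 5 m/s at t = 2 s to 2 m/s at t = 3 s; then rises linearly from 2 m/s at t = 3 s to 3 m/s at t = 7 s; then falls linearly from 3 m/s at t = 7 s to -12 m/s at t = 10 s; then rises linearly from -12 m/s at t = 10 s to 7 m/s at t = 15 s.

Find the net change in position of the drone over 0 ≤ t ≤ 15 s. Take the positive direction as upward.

Net displacement equals the area under the velocity-time graph (areas below the axis count negative).
0–2 s: ½(1 + 5)(2) = 6 m
2–3 s: ½(5 + 2)(1) = 3.5 m
3–7 s: ½(2 + 3)(4) = 10 m
7–10 s: ½(3 + -12)(3) = -13.5 m
10–15 s: ½(-12 + 7)(5) = -12.5 m
Net displacement = -6.5 m

-6.5 m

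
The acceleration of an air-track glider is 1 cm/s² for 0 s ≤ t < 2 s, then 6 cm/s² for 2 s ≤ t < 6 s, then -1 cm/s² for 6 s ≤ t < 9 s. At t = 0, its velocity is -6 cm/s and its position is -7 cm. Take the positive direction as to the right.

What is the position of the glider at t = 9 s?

On each constant-a segment, Δv = aΔt and Δx = v₀Δt + ½aΔt²; chain segment to segment.
0–2 s: v starts -6 cm/s; Δx = -6·2 + ½·1·2² = -10 cm; v ends -4 cm/s.
2–6 s: v starts -4 cm/s; Δx = -4·4 + ½·6·4² = 32 cm; v ends 20 cm/s.
6–9 s: v starts 20 cm/s; Δx = 20·3 + ½·-1·3² = 55.5 cm; v ends 17 cm/s.
x(9) = -7 + Σ Δx = 70.5 cm.

70.5 cm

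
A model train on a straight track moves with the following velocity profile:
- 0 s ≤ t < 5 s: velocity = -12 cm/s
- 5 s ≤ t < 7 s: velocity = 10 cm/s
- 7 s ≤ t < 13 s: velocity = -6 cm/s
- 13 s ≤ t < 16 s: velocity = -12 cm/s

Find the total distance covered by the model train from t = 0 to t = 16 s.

Distance (not displacement) is the total path length: add the absolute areas under v-t.
0–5 s: |-12| × 5 = 60 cm
5–7 s: |10| × 2 = 20 cm
7–13 s: |-6| × 6 = 36 cm
13–16 s: |-12| × 3 = 36 cm
Total distance = 152 cm

152 cm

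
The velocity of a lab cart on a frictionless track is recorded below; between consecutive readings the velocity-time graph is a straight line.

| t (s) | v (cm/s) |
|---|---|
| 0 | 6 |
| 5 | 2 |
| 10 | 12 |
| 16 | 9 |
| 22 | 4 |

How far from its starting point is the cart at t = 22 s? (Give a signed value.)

Displacement is the signed area under the v-t curve.
0–5 s: ½(6 + 2)(5) = 20 cm
5–10 s: ½(2 + 12)(5) = 35 cm
10–16 s: ½(12 + 9)(6) = 63 cm
16–22 s: ½(9 + 4)(6) = 39 cm
Net displacement = 157 cm

157 cm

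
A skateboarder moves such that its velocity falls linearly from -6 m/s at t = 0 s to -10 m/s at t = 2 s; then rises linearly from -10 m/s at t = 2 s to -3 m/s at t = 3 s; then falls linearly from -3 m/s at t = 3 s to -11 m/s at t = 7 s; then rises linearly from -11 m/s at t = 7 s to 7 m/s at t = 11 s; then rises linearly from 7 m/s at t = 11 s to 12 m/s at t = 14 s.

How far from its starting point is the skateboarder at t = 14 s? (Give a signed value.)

Net displacement equals the area under the velocity-time graph (areas below the axis count negative).
0–2 s: ½(-6 + -10)(2) = -16 m
2–3 s: ½(-10 + -3)(1) = -6.5 m
3–7 s: ½(-3 + -11)(4) = -28 m
7–11 s: ½(-11 + 7)(4) = -8 m
11–14 s: ½(7 + 12)(3) = 28.5 m
Net displacement = -30 m

-30 m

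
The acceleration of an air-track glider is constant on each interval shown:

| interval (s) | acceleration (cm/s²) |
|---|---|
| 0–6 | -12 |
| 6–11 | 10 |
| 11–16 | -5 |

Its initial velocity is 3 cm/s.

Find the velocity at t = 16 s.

Δv equals the area under the a-t graph; then v = v₀ + Δv.
0–6 s: -12 × 6 = -72 cm/s
6–11 s: 10 × 5 = 50 cm/s
11–16 s: -5 × 5 = -25 cm/s
Δv = -47 cm/s, so v(16) = 3 + (-47) = -44 cm/s.

-44 cm/s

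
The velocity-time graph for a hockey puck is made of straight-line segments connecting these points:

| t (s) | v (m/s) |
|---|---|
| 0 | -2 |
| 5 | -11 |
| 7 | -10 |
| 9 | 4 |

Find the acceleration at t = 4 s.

-1.8 m/s²

Acceleration is the slope of the v-t graph on 0–5 s: (-11 − -2)/(5 − 0) = -1.8 m/s².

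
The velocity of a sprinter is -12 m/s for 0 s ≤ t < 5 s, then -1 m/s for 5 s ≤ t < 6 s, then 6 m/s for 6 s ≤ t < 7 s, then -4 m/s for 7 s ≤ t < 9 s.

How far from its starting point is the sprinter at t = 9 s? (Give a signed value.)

-63 m

Net displacement equals the area under the velocity-time graph (areas below the axis count negative).
0–5 s: -12 × 5 = -60 m
5–6 s: -1 × 1 = -1 m
6–7 s: 6 × 1 = 6 m
7–9 s: -4 × 2 = -8 m
Net displacement = -63 m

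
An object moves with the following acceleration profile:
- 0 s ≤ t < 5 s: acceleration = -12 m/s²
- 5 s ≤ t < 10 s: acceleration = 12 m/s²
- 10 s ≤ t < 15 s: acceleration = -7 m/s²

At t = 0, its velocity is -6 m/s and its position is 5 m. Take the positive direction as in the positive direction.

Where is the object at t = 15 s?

-472.5 m

On each constant-a segment, Δv = aΔt and Δx = v₀Δt + ½aΔt²; chain segment to segment.
0–5 s: v starts -6 m/s; Δx = -6·5 + ½·-12·5² = -180 m; v ends -66 m/s.
5–10 s: v starts -66 m/s; Δx = -66·5 + ½·12·5² = -180 m; v ends -6 m/s.
10–15 s: v starts -6 m/s; Δx = -6·5 + ½·-7·5² = -117.5 m; v ends -41 m/s.
x(15) = 5 + Σ Δx = -472.5 m.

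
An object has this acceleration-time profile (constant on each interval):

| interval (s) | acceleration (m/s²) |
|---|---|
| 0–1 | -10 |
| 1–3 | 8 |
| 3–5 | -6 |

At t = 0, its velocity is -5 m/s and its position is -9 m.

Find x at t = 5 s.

On each constant-a segment, Δv = aΔt and Δx = v₀Δt + ½aΔt²; chain segment to segment.
0–1 s: v starts -5 m/s; Δx = -5·1 + ½·-10·1² = -10 m; v ends -15 m/s.
1–3 s: v starts -15 m/s; Δx = -15·2 + ½·8·2² = -14 m; v ends 1 m/s.
3–5 s: v starts 1 m/s; Δx = 1·2 + ½·-6·2² = -10 m; v ends -11 m/s.
x(5) = -9 + Σ Δx = -43 m.

-43 m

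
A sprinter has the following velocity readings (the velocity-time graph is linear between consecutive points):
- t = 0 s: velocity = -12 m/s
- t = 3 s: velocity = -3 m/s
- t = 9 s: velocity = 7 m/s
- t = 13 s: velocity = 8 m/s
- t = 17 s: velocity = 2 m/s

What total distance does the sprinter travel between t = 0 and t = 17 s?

89.9 m

Distance (not displacement) is the total path length: add the absolute areas under v-t.
0–3 s: |½(-12 + -3)(3)| = 22.5 m
3–9 s: v = 0 at t = 4.8 s; triangle areas 2.7 + 14.7 = 17.4 m
9–13 s: |½(7 + 8)(4)| = 30 m
13–17 s: |½(8 + 2)(4)| = 20 m
Total distance = 89.9 m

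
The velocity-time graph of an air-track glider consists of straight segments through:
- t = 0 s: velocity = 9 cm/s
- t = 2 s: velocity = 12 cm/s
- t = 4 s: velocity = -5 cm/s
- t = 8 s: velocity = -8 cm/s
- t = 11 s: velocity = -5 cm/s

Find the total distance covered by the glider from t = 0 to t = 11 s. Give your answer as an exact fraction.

Distance (not displacement) is the total path length: add the absolute areas under v-t.
0–2 s: |½(9 + 12)(2)| = 21 cm
2–4 s: v = 0 at t = 58/17 s; triangle areas 144/17 + 25/17 = 169/17 cm
4–8 s: |½(-5 + -8)(4)| = 26 cm
8–11 s: |½(-8 + -5)(3)| = 19.5 cm
Total distance = 2599/34 cm

2599/34 cm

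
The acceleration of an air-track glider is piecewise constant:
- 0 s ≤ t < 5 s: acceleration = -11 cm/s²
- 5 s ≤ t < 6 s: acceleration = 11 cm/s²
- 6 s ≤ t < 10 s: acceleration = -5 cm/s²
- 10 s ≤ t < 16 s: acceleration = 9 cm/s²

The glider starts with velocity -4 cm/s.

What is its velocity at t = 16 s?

-14 cm/s

Δv equals the area under the a-t graph; then v = v₀ + Δv.
0–5 s: -11 × 5 = -55 cm/s
5–6 s: 11 × 1 = 11 cm/s
6–10 s: -5 × 4 = -20 cm/s
10–16 s: 9 × 6 = 54 cm/s
Δv = -10 cm/s, so v(16) = -4 + (-10) = -14 cm/s.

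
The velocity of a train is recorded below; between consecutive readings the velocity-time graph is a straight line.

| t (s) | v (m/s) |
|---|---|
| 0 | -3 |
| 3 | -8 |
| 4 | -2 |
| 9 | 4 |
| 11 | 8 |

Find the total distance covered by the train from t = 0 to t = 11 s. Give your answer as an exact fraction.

251/6 m

Total distance travelled is ∫|v| dt — sum the magnitudes of each area piece.
0–3 s: |½(-3 + -8)(3)| = 16.5 m
3–4 s: |½(-8 + -2)(1)| = 5 m
4–9 s: v = 0 at t = 17/3 s; triangle areas 5/3 + 20/3 = 25/3 m
9–11 s: |½(4 + 8)(2)| = 12 m
Total distance = 251/6 m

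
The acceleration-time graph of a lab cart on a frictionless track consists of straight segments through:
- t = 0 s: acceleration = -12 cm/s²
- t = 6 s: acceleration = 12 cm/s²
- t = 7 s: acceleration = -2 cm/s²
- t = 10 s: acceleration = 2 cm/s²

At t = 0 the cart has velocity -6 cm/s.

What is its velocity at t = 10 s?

-1 cm/s

Δv equals the area under the a-t graph; then v = v₀ + Δv.
0–6 s: ½(-12 + 12)(6) = 0 cm/s
6–7 s: ½(12 + -2)(1) = 5 cm/s
7–10 s: ½(-2 + 2)(3) = 0 cm/s
Δv = 5 cm/s, so v(10) = -6 + (5) = -1 cm/s.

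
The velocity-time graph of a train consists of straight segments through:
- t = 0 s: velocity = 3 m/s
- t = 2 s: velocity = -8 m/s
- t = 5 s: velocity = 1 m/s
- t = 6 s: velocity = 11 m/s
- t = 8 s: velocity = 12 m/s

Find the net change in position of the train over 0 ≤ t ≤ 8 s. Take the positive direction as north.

Displacement is the signed area under the v-t curve.
0–2 s: ½(3 + -8)(2) = -5 m
2–5 s: ½(-8 + 1)(3) = -10.5 m
5–6 s: ½(1 + 11)(1) = 6 m
6–8 s: ½(11 + 12)(2) = 23 m
Net displacement = 13.5 m

13.5 m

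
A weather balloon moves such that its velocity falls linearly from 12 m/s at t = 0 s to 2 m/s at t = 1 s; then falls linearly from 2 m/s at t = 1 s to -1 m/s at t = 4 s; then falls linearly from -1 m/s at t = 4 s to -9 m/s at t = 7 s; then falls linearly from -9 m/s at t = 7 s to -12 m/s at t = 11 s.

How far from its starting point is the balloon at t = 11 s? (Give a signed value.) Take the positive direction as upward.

-48.5 m

Net displacement equals the area under the velocity-time graph (areas below the axis count negative).
0–1 s: ½(12 + 2)(1) = 7 m
1–4 s: ½(2 + -1)(3) = 1.5 m
4–7 s: ½(-1 + -9)(3) = -15 m
7–11 s: ½(-9 + -12)(4) = -42 m
Net displacement = -48.5 m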